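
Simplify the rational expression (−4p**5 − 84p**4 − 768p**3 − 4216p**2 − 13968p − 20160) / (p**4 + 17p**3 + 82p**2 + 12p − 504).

(−4p**3 − 32p**2 − 184p − 480)/(p**2 + 4p − 12)

By polynomial division,
  −4p**5 − 84p**4 − 768p**3 − 4216p**2 − 13968p − 20160 = (−4p − 16)(p**4 + 17p**3 + 82p**2 + 12p − 504) + (−168p**3 − 2856p**2 − 15792p − 28224)
  p**4 + 17p**3 + 82p**2 + 12p − 504 = (−(1/168)p)(−168p**3 − 2856p**2 − 15792p − 28224) + (−12p**2 − 156p − 504)
  −168p**3 − 2856p**2 − 15792p − 28224 = (14p + 56)(−12p**2 − 156p − 504) + (0)
Last nonzero remainder: −12p**2 − 156p − 504. Dividing through by −12 gives the monic gcd p**2 + 13p + 42.
Cancel p**2 + 13p + 42 from numerator and denominator to get the reduced form.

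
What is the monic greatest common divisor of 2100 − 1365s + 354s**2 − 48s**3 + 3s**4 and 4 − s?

By polynomial division,
  3s**4 − 48s**3 + 354s**2 − 1365s + 2100 = (−3s**3 + 36s**2 − 210s + 525)(−s + 4) + (0)
Last nonzero remainder: −s + 4. Dividing through by −1 gives the monic gcd s − 4.

−4 + s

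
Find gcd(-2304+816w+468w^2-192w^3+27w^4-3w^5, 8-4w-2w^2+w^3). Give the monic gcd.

Repeated division with remainder:
  -3w^5+27w^4-192w^3+468w^2+816w-2304 = (-3w^2+21w-162)(w^3-2w^2-4w+8) + (252w^2-1008)
  w^3-2w^2-4w+8 = ((1/252)w-1/126)(252w^2-1008) + (0)
Last nonzero remainder: 252w^2-1008. Dividing through by 252 gives the monic gcd w^2-4.

-4+w^2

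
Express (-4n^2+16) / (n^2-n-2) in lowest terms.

Apply the Euclidean algorithm:
  -4n^2+16 = (-4)(n^2-n-2) + (-4n+8)
  n^2-n-2 = (-(1/4)n-1/4)(-4n+8) + (0)
Last nonzero remainder: -4n+8. Dividing through by -4 gives the monic gcd n-2.
Cancel n-2 from numerator and denominator to get the reduced form.

(-4n-8)/(n+1)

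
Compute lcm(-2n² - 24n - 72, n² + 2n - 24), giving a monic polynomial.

n³ + 8n² - 12n - 144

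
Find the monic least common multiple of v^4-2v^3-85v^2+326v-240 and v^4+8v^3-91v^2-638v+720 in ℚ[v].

Euclidean algorithm in ℚ[v]:
  v^4-2v^3-85v^2+326v-240 = (v^4+8v^3-91v^2-638v+720) + (-10v^3+6v^2+964v-960)
  v^4+8v^3-91v^2-638v+720 = (-(1/10)v-43/50)(-10v^3+6v^2+964v-960) + ((264/25)v^2+(2376/25)v-528/5)
  -10v^3+6v^2+964v-960 = (-(125/132)v+100/11)((264/25)v^2+(2376/25)v-528/5) + (0)
Last nonzero remainder: (264/25)v^2+(2376/25)v-528/5. Dividing through by 264/25 gives the monic gcd v^2+9v-10.
Then lcm(f, g) = f·g / gcd(f, g); expanding and making the result monic gives the answer.

v^6-3v^5-155v^4+555v^3+5554v^2-23232v+17280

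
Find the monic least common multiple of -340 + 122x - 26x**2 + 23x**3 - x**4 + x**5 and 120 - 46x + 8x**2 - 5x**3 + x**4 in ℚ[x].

Euclidean algorithm in ℚ[x]:
  x**5 - x**4 + 23x**3 - 26x**2 + 122x - 340 = (x + 4)(x**4 - 5x**3 + 8x**2 - 46x + 120) + (35x**3 - 12x**2 + 186x - 820)
  x**4 - 5x**3 + 8x**2 - 46x + 120 = ((1/35)x - 163/1225)(35x**3 - 12x**2 + 186x - 820) + ((1334/1225)x**2 + (2668/1225)x + 2668/245)
  35x**3 - 12x**2 + 186x - 820 = ((42875/1334)x - 50225/667)((1334/1225)x**2 + (2668/1225)x + 2668/245) + (0)
Last nonzero remainder: (1334/1225)x**2 + (2668/1225)x + 2668/245. Dividing through by 1334/1225 gives the monic gcd x**2 + 2x + 10.
Then lcm(f, g) = f·g / gcd(f, g); expanding and making the result monic gives the answer.

-4080 + 3844x - 1506x**2 + 580x**3 - 199x**4 + 42x**5 - 8x**6 + x**7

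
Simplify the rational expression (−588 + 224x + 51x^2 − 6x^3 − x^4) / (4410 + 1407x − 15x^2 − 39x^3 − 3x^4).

(−2 + x)/(15 + 3x)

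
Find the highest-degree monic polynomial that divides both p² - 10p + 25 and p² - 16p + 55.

Repeated division with remainder:
  p² - 10p + 25 = (p² - 16p + 55) + (6p - 30)
  p² - 16p + 55 = ((1/6)p - 11/6)(6p - 30) + (0)
Last nonzero remainder: 6p - 30. Dividing through by 6 gives the monic gcd p - 5.

p - 5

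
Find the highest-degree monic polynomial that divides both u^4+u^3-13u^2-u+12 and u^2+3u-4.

u^2+3u-4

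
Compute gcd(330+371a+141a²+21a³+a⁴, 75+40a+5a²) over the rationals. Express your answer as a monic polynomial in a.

15+8a+a²

Apply the Euclidean algorithm:
  a⁴+21a³+141a²+371a+330 = ((1/5)a²+(13/5)a+22/5)(5a²+40a+75) + (0)
Last nonzero remainder: 5a²+40a+75. Dividing through by 5 gives the monic gcd a²+8a+15.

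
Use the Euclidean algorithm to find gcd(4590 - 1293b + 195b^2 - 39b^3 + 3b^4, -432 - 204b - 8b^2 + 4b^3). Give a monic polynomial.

By polynomial division,
  3b^4 - 39b^3 + 195b^2 - 1293b + 4590 = ((3/4)b - 33/4)(4b^3 - 8b^2 - 204b - 432) + (282b^2 - 2652b + 1026)
  4b^3 - 8b^2 - 204b - 432 = ((2/141)b + 232/2209)(282b^2 - 2652b + 1026) + ((132480/2209)b - 1192320/2209)
  282b^2 - 2652b + 1026 = ((103823/22080)b - 41971/22080)((132480/2209)b - 1192320/2209) + (0)
Last nonzero remainder: (132480/2209)b - 1192320/2209. Dividing through by 132480/2209 gives the monic gcd b - 9.

-9 + b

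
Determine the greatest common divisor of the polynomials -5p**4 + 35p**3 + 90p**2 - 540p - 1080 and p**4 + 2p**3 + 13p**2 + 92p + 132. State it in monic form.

Apply the Euclidean algorithm:
  -5p**4 + 35p**3 + 90p**2 - 540p - 1080 = (-5)(p**4 + 2p**3 + 13p**2 + 92p + 132) + (45p**3 + 155p**2 - 80p - 420)
  p**4 + 2p**3 + 13p**2 + 92p + 132 = ((1/45)p - 13/405)(45p**3 + 155p**2 - 80p - 420) + ((1600/81)p**2 + (8000/81)p + 3200/27)
  45p**3 + 155p**2 - 80p - 420 = ((729/320)p - 567/160)((1600/81)p**2 + (8000/81)p + 3200/27) + (0)
Last nonzero remainder: (1600/81)p**2 + (8000/81)p + 3200/27. Dividing through by 1600/81 gives the monic gcd p**2 + 5p + 6.

p**2 + 5p + 6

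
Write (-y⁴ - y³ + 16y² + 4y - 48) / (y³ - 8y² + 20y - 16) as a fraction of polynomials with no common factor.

(-y³ - 3y² + 10y + 24)/(y² - 6y + 8)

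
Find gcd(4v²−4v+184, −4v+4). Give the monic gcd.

1

Repeated division with remainder:
  4v²−4v+184 = (−v)(−4v+4) + (184)
  −4v+4 = (−(1/46)v+1/46)(184) + (0)
The last nonzero remainder is the constant 184, so the polynomials are coprime and gcd = 1.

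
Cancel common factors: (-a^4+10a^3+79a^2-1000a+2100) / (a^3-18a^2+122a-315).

Apply the Euclidean algorithm:
  -a^4+10a^3+79a^2-1000a+2100 = (-a-8)(a^3-18a^2+122a-315) + (57a^2-339a-420)
  a^3-18a^2+122a-315 = ((1/57)a-229/1083)(57a^2-339a-420) + ((20825/361)a-145775/361)
  57a^2-339a-420 = ((20577/20825)a+4332/4165)((20825/361)a-145775/361) + (0)
Last nonzero remainder: (20825/361)a-145775/361. Dividing through by 20825/361 gives the monic gcd a-7.
Cancel a-7 from numerator and denominator to get the reduced form.

(-a^3+3a^2+100a-300)/(a^2-11a+45)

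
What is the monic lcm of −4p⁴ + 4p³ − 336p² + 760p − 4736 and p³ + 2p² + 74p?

p⁵ − p⁴ + 84p³ − 190p² + 1184p

Apply the Euclidean algorithm:
  −4p⁴ + 4p³ − 336p² + 760p − 4736 = (−4p + 12)(p³ + 2p² + 74p) + (−64p² − 128p − 4736)
  p³ + 2p² + 74p = (−(1/64)p)(−64p² − 128p − 4736) + (0)
Last nonzero remainder: −64p² − 128p − 4736. Dividing through by −64 gives the monic gcd p² + 2p + 74.
Then lcm(f, g) = f·g / gcd(f, g); expanding and making the result monic gives the answer.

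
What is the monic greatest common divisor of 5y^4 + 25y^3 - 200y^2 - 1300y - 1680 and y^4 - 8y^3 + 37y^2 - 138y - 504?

y^2 - 5y - 14

Euclidean algorithm in ℚ[y]:
  5y^4 + 25y^3 - 200y^2 - 1300y - 1680 = (5)(y^4 - 8y^3 + 37y^2 - 138y - 504) + (65y^3 - 385y^2 - 610y + 840)
  y^4 - 8y^3 + 37y^2 - 138y - 504 = ((1/65)y - 27/845)(65y^3 - 385y^2 - 610y + 840) + ((5760/169)y^2 - (28800/169)y - 80640/169)
  65y^3 - 385y^2 - 610y + 840 = ((2197/1152)y - 169/96)((5760/169)y^2 - (28800/169)y - 80640/169) + (0)
Last nonzero remainder: (5760/169)y^2 - (28800/169)y - 80640/169. Dividing through by 5760/169 gives the monic gcd y^2 - 5y - 14.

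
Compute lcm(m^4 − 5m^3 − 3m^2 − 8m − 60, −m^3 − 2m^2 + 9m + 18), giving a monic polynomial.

Euclidean algorithm in ℚ[m]:
  m^4 − 5m^3 − 3m^2 − 8m − 60 = (−m + 7)(−m^3 − 2m^2 + 9m + 18) + (20m^2 − 53m − 186)
  −m^3 − 2m^2 + 9m + 18 = (−(1/20)m − 93/400)(20m^2 − 53m − 186) + (−(5049/400)m − 5049/200)
  20m^2 − 53m − 186 = (−(8000/5049)m + 12400/1683)(−(5049/400)m − 5049/200) + (0)
Last nonzero remainder: −(5049/400)m − 5049/200. Dividing through by −5049/400 gives the monic gcd m + 2.
Then lcm(f, g) = f·g / gcd(f, g); expanding and making the result monic gives the answer.

m^6 − 5m^5 − 12m^4 + 37m^3 − 33m^2 + 72m + 540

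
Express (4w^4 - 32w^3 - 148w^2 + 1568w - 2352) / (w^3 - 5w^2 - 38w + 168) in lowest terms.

(4w^3 - 4w^2 - 176w + 336)/(w^2 + 2w - 24)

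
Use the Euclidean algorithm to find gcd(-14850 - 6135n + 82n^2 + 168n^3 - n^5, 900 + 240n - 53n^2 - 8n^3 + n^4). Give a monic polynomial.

-150 - 65n - 2n^2 + n^3

Repeated division with remainder:
  -n^5 + 168n^3 + 82n^2 - 6135n - 14850 = (-n - 8)(n^4 - 8n^3 - 53n^2 + 240n + 900) + (51n^3 - 102n^2 - 3315n - 7650)
  n^4 - 8n^3 - 53n^2 + 240n + 900 = ((1/51)n - 2/17)(51n^3 - 102n^2 - 3315n - 7650) + (0)
Last nonzero remainder: 51n^3 - 102n^2 - 3315n - 7650. Dividing through by 51 gives the monic gcd n^3 - 2n^2 - 65n - 150.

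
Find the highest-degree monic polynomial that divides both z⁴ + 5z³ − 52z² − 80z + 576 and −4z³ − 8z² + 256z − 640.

Euclidean algorithm in ℚ[z]:
  z⁴ + 5z³ − 52z² − 80z + 576 = (−(1/4)z − 3/4)(−4z³ − 8z² + 256z − 640) + (6z² − 48z + 96)
  −4z³ − 8z² + 256z − 640 = (−(2/3)z − 20/3)(6z² − 48z + 96) + (0)
Last nonzero remainder: 6z² − 48z + 96. Dividing through by 6 gives the monic gcd z² − 8z + 16.

z² − 8z + 16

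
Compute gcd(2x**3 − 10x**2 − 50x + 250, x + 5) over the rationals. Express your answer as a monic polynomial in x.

Apply the Euclidean algorithm:
  2x**3 − 10x**2 − 50x + 250 = (2x**2 − 20x + 50)(x + 5) + (0)
The last nonzero remainder x + 5 is already monic.

x + 5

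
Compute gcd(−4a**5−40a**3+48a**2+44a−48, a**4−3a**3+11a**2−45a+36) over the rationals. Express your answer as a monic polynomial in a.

Euclidean algorithm in ℚ[a]:
  −4a**5−40a**3+48a**2+44a−48 = (−4a−12)(a**4−3a**3+11a**2−45a+36) + (−32a**3−352a+384)
  a**4−3a**3+11a**2−45a+36 = (−(1/32)a+3/32)(−32a**3−352a+384) + (0)
Last nonzero remainder: −32a**3−352a+384. Dividing through by −32 gives the monic gcd a**3+11a−12.

a**3+11a−12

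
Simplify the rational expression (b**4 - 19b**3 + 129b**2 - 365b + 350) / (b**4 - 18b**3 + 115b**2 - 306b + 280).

Apply the Euclidean algorithm:
  b**4 - 19b**3 + 129b**2 - 365b + 350 = (b**4 - 18b**3 + 115b**2 - 306b + 280) + (-b**3 + 14b**2 - 59b + 70)
  b**4 - 18b**3 + 115b**2 - 306b + 280 = (-b + 4)(-b**3 + 14b**2 - 59b + 70) + (0)
Last nonzero remainder: -b**3 + 14b**2 - 59b + 70. Dividing through by -1 gives the monic gcd b**3 - 14b**2 + 59b - 70.
Cancel b**3 - 14b**2 + 59b - 70 from numerator and denominator to get the reduced form.

(b - 5)/(b - 4)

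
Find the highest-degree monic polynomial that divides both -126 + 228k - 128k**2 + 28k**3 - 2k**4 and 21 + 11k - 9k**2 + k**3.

21 - 10k + k**2

Repeated division with remainder:
  -2k**4 + 28k**3 - 128k**2 + 228k - 126 = (-2k + 10)(k**3 - 9k**2 + 11k + 21) + (-16k**2 + 160k - 336)
  k**3 - 9k**2 + 11k + 21 = (-(1/16)k - 1/16)(-16k**2 + 160k - 336) + (0)
Last nonzero remainder: -16k**2 + 160k - 336. Dividing through by -16 gives the monic gcd k**2 - 10k + 21.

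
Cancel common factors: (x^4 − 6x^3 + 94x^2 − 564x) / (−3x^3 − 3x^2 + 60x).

(−x^3 + 6x^2 − 94x + 564)/(3x^2 + 3x − 60)

Repeated division with remainder:
  x^4 − 6x^3 + 94x^2 − 564x = (−(1/3)x + 7/3)(−3x^3 − 3x^2 + 60x) + (121x^2 − 704x)
  −3x^3 − 3x^2 + 60x = (−(3/121)x − 225/1331)(121x^2 − 704x) + (−(7140/121)x)
  121x^2 − 704x = (−(14641/7140)x + 21296/1785)(−(7140/121)x) + (0)
Last nonzero remainder: −(7140/121)x. Dividing through by −7140/121 gives the monic gcd x.
Cancel x from numerator and denominator to get the reduced form.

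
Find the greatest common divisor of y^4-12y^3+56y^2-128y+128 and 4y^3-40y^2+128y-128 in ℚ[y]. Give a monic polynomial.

By polynomial division,
  y^4-12y^3+56y^2-128y+128 = ((1/4)y-1/2)(4y^3-40y^2+128y-128) + (4y^2-32y+64)
  4y^3-40y^2+128y-128 = (y-2)(4y^2-32y+64) + (0)
Last nonzero remainder: 4y^2-32y+64. Dividing through by 4 gives the monic gcd y^2-8y+16.

y^2-8y+16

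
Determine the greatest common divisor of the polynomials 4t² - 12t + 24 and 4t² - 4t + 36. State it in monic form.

1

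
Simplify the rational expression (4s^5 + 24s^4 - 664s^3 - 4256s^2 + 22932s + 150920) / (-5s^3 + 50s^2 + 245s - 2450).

(-4s^3 - 24s^2 + 468s + 3080)/(5s - 50)

Euclidean algorithm in ℚ[s]:
  4s^5 + 24s^4 - 664s^3 - 4256s^2 + 22932s + 150920 = (-(4/5)s^2 - (64/5)s - 172/5)(-5s^3 + 50s^2 + 245s - 2450) + (-1360s^2 + 66640)
  -5s^3 + 50s^2 + 245s - 2450 = ((1/272)s - 5/136)(-1360s^2 + 66640) + (0)
Last nonzero remainder: -1360s^2 + 66640. Dividing through by -1360 gives the monic gcd s^2 - 49.
Cancel s^2 - 49 from numerator and denominator to get the reduced form.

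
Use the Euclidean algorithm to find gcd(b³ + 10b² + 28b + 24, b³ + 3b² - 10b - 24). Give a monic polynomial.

b + 2

Repeated division with remainder:
  b³ + 10b² + 28b + 24 = (b³ + 3b² - 10b - 24) + (7b² + 38b + 48)
  b³ + 3b² - 10b - 24 = ((1/7)b - 17/49)(7b² + 38b + 48) + (-(180/49)b - 360/49)
  7b² + 38b + 48 = (-(343/180)b - 98/15)(-(180/49)b - 360/49) + (0)
Last nonzero remainder: -(180/49)b - 360/49. Dividing through by -180/49 gives the monic gcd b + 2.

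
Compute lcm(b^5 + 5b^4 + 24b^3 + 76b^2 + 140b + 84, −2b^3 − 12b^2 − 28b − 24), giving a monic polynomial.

Euclidean algorithm in ℚ[b]:
  b^5 + 5b^4 + 24b^3 + 76b^2 + 140b + 84 = (−(1/2)b^2 + (1/2)b − 8)(−2b^3 − 12b^2 − 28b − 24) + (−18b^2 − 72b − 108)
  −2b^3 − 12b^2 − 28b − 24 = ((1/9)b + 2/9)(−18b^2 − 72b − 108) + (0)
Last nonzero remainder: −18b^2 − 72b − 108. Dividing through by −18 gives the monic gcd b^2 + 4b + 6.
Then lcm(f, g) = f·g / gcd(f, g); expanding and making the result monic gives the answer.

b^6 + 7b^5 + 34b^4 + 124b^3 + 292b^2 + 364b + 168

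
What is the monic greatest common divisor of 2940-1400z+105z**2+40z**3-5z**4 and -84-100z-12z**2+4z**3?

Euclidean algorithm in ℚ[z]:
  -5z**4+40z**3+105z**2-1400z+2940 = (-(5/4)z+25/4)(4z**3-12z**2-100z-84) + (55z**2-880z+3465)
  4z**3-12z**2-100z-84 = ((4/55)z+52/55)(55z**2-880z+3465) + (480z-3360)
  55z**2-880z+3465 = ((11/96)z-33/32)(480z-3360) + (0)
Last nonzero remainder: 480z-3360. Dividing through by 480 gives the monic gcd z-7.

-7+z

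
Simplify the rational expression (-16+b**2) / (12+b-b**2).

(-4-b)/(3+b)

Euclidean algorithm in ℚ[b]:
  b**2-16 = (-1)(-b**2+b+12) + (b-4)
  -b**2+b+12 = (-b-3)(b-4) + (0)
The last nonzero remainder b-4 is already monic.
Cancel b-4 from numerator and denominator to get the reduced form.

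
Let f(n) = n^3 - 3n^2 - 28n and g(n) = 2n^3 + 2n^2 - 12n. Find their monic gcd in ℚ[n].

Repeated division with remainder:
  n^3 - 3n^2 - 28n = (1/2)(2n^3 + 2n^2 - 12n) + (-4n^2 - 22n)
  2n^3 + 2n^2 - 12n = (-(1/2)n + 9/4)(-4n^2 - 22n) + ((75/2)n)
  -4n^2 - 22n = (-(8/75)n - 44/75)((75/2)n) + (0)
Last nonzero remainder: (75/2)n. Dividing through by 75/2 gives the monic gcd n.

n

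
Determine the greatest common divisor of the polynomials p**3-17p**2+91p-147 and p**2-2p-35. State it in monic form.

p-7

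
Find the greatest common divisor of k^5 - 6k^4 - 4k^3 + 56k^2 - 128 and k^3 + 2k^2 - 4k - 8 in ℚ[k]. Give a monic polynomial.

By polynomial division,
  k^5 - 6k^4 - 4k^3 + 56k^2 - 128 = (k^2 - 8k + 16)(k^3 + 2k^2 - 4k - 8) + (0)
The last nonzero remainder k^3 + 2k^2 - 4k - 8 is already monic.

k^3 + 2k^2 - 4k - 8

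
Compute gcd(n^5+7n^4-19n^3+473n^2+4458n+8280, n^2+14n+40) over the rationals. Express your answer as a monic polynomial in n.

Euclidean algorithm in ℚ[n]:
  n^5+7n^4-19n^3+473n^2+4458n+8280 = (n^3-7n^2+39n+207)(n^2+14n+40) + (0)
The last nonzero remainder n^2+14n+40 is already monic.

n^2+14n+40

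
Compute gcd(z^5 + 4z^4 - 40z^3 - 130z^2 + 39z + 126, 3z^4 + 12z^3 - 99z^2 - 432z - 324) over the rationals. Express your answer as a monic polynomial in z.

z^3 - 2z^2 - 21z - 18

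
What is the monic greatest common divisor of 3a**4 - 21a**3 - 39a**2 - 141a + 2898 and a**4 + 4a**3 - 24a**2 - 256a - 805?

a**3 - a**2 - 19a - 161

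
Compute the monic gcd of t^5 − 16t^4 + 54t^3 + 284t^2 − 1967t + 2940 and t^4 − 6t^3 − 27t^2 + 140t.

t^3 − 6t^2 − 27t + 140

By polynomial division,
  t^5 − 16t^4 + 54t^3 + 284t^2 − 1967t + 2940 = (t − 10)(t^4 − 6t^3 − 27t^2 + 140t) + (21t^3 − 126t^2 − 567t + 2940)
  t^4 − 6t^3 − 27t^2 + 140t = ((1/21)t)(21t^3 − 126t^2 − 567t + 2940) + (0)
Last nonzero remainder: 21t^3 − 126t^2 − 567t + 2940. Dividing through by 21 gives the monic gcd t^3 − 6t^2 − 27t + 140.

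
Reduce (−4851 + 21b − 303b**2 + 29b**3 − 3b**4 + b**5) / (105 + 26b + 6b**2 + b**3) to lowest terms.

By polynomial division,
  b**5 − 3b**4 + 29b**3 − 303b**2 + 21b − 4851 = (b**2 − 9b + 57)(b**3 + 6b**2 + 26b + 105) + (−516b**2 − 516b − 10836)
  b**3 + 6b**2 + 26b + 105 = (−(1/516)b − 5/516)(−516b**2 − 516b − 10836) + (0)
Last nonzero remainder: −516b**2 − 516b − 10836. Dividing through by −516 gives the monic gcd b**2 + b + 21.
Cancel b**2 + b + 21 from numerator and denominator to get the reduced form.

(−231 + 12b − 4b**2 + b**3)/(5 + b)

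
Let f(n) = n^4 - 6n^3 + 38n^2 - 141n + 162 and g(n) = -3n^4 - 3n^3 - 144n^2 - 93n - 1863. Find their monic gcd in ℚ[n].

By polynomial division,
  n^4 - 6n^3 + 38n^2 - 141n + 162 = (-1/3)(-3n^4 - 3n^3 - 144n^2 - 93n - 1863) + (-7n^3 - 10n^2 - 172n - 459)
  -3n^4 - 3n^3 - 144n^2 - 93n - 1863 = ((3/7)n - 9/49)(-7n^3 - 10n^2 - 172n - 459) + (-(3534/49)n^2 + (3534/49)n - 95418/49)
  -7n^3 - 10n^2 - 172n - 459 = ((343/3534)n + 833/3534)(-(3534/49)n^2 + (3534/49)n - 95418/49) + (0)
Last nonzero remainder: -(3534/49)n^2 + (3534/49)n - 95418/49. Dividing through by -3534/49 gives the monic gcd n^2 - n + 27.

n^2 - n + 27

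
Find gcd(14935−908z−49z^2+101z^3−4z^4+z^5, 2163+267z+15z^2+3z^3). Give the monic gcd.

103−2z+z^2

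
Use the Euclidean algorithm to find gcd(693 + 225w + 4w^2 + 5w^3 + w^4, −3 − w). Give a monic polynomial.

3 + w

Apply the Euclidean algorithm:
  w^4 + 5w^3 + 4w^2 + 225w + 693 = (−w^3 − 2w^2 + 2w − 231)(−w − 3) + (0)
Last nonzero remainder: −w − 3. Dividing through by −1 gives the monic gcd w + 3.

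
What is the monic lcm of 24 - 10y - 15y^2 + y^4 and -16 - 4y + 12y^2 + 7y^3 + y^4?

192 + 64y - 156y^2 - 100y^3 - 7y^4 + 6y^5 + y^6

Euclidean algorithm in ℚ[y]:
  y^4 - 15y^2 - 10y + 24 = (y^4 + 7y^3 + 12y^2 - 4y - 16) + (-7y^3 - 27y^2 - 6y + 40)
  y^4 + 7y^3 + 12y^2 - 4y - 16 = (-(1/7)y - 22/49)(-7y^3 - 27y^2 - 6y + 40) + (-(48/49)y^2 - (48/49)y + 96/49)
  -7y^3 - 27y^2 - 6y + 40 = ((343/48)y + 245/12)(-(48/49)y^2 - (48/49)y + 96/49) + (0)
Last nonzero remainder: -(48/49)y^2 - (48/49)y + 96/49. Dividing through by -48/49 gives the monic gcd y^2 + y - 2.
Then lcm(f, g) = f·g / gcd(f, g); expanding and making the result monic gives the answer.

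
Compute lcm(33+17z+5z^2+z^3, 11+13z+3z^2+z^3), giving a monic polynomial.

33+50z+22z^2+6z^3+z^4

Euclidean algorithm in ℚ[z]:
  z^3+5z^2+17z+33 = (z^3+3z^2+13z+11) + (2z^2+4z+22)
  z^3+3z^2+13z+11 = ((1/2)z+1/2)(2z^2+4z+22) + (0)
Last nonzero remainder: 2z^2+4z+22. Dividing through by 2 gives the monic gcd z^2+2z+11.
Then lcm(f, g) = f·g / gcd(f, g); expanding and making the result monic gives the answer.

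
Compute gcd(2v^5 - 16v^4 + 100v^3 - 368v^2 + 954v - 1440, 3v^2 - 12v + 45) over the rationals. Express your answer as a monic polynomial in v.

v^2 - 4v + 15

Repeated division with remainder:
  2v^5 - 16v^4 + 100v^3 - 368v^2 + 954v - 1440 = ((2/3)v^3 - (8/3)v^2 + (38/3)v - 32)(3v^2 - 12v + 45) + (0)
Last nonzero remainder: 3v^2 - 12v + 45. Dividing through by 3 gives the monic gcd v^2 - 4v + 15.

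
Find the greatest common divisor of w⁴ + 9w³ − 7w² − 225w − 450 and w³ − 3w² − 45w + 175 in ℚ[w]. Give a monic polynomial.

w − 5

Repeated division with remainder:
  w⁴ + 9w³ − 7w² − 225w − 450 = (w + 12)(w³ − 3w² − 45w + 175) + (74w² + 140w − 2550)
  w³ − 3w² − 45w + 175 = ((1/74)w − 181/2738)(74w² + 140w − 2550) + (−(1760/1369)w + 8800/1369)
  74w² + 140w − 2550 = (−(50653/880)w − 69819/176)(−(1760/1369)w + 8800/1369) + (0)
Last nonzero remainder: −(1760/1369)w + 8800/1369. Dividing through by −1760/1369 gives the monic gcd w − 5.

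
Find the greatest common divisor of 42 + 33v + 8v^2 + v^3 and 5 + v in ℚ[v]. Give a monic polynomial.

1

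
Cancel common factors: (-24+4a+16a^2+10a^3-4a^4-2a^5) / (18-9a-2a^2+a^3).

Repeated division with remainder:
  -2a^5-4a^4+10a^3+16a^2+4a-24 = (-2a^2-8a-24)(a^3-2a^2-9a+18) + (-68a^2-68a+408)
  a^3-2a^2-9a+18 = (-(1/68)a+3/68)(-68a^2-68a+408) + (0)
Last nonzero remainder: -68a^2-68a+408. Dividing through by -68 gives the monic gcd a^2+a-6.
Cancel a^2+a-6 from numerator and denominator to get the reduced form.

(4-2a^2-2a^3)/(-3+a)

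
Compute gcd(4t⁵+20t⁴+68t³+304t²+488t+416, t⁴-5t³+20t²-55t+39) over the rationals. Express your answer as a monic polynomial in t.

t²-t+13

Euclidean algorithm in ℚ[t]:
  4t⁵+20t⁴+68t³+304t²+488t+416 = (4t+40)(t⁴-5t³+20t²-55t+39) + (188t³-276t²+2532t-1144)
  t⁴-5t³+20t²-55t+39 = ((1/188)t-83/4418)(188t³-276t²+2532t-1144) + ((2975/2209)t²-(2975/2209)t+38675/2209)
  188t³-276t²+2532t-1144 = ((415292/2975)t-194392/2975)((2975/2209)t²-(2975/2209)t+38675/2209) + (0)
Last nonzero remainder: (2975/2209)t²-(2975/2209)t+38675/2209. Dividing through by 2975/2209 gives the monic gcd t²-t+13.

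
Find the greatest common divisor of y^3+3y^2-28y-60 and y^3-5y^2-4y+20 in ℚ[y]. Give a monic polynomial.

y^2-3y-10

Repeated division with remainder:
  y^3+3y^2-28y-60 = (y^3-5y^2-4y+20) + (8y^2-24y-80)
  y^3-5y^2-4y+20 = ((1/8)y-1/4)(8y^2-24y-80) + (0)
Last nonzero remainder: 8y^2-24y-80. Dividing through by 8 gives the monic gcd y^2-3y-10.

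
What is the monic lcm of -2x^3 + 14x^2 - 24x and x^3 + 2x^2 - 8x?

Euclidean algorithm in ℚ[x]:
  -2x^3 + 14x^2 - 24x = (-2)(x^3 + 2x^2 - 8x) + (18x^2 - 40x)
  x^3 + 2x^2 - 8x = ((1/18)x + 19/81)(18x^2 - 40x) + ((112/81)x)
  18x^2 - 40x = ((729/56)x - 405/14)((112/81)x) + (0)
Last nonzero remainder: (112/81)x. Dividing through by 112/81 gives the monic gcd x.
Then lcm(f, g) = f·g / gcd(f, g); expanding and making the result monic gives the answer.

x^5 - 5x^4 - 10x^3 + 80x^2 - 96x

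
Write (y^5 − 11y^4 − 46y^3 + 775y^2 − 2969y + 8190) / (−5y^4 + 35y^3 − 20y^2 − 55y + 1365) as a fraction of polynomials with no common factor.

Euclidean algorithm in ℚ[y]:
  y^5 − 11y^4 − 46y^3 + 775y^2 − 2969y + 8190 = (−(1/5)y + 4/5)(−5y^4 + 35y^3 − 20y^2 − 55y + 1365) + (−78y^3 + 780y^2 − 2652y + 7098)
  −5y^4 + 35y^3 − 20y^2 − 55y + 1365 = ((5/78)y + 5/26)(−78y^3 + 780y^2 − 2652y + 7098) + (0)
Last nonzero remainder: −78y^3 + 780y^2 − 2652y + 7098. Dividing through by −78 gives the monic gcd y^3 − 10y^2 + 34y − 91.
Cancel y^3 − 10y^2 + 34y − 91 from numerator and denominator to get the reduced form.

(−y^2 + y + 90)/(5y + 15)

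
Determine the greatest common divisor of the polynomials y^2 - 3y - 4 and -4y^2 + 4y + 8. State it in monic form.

y + 1

Euclidean algorithm in ℚ[y]:
  y^2 - 3y - 4 = (-1/4)(-4y^2 + 4y + 8) + (-2y - 2)
  -4y^2 + 4y + 8 = (2y - 4)(-2y - 2) + (0)
Last nonzero remainder: -2y - 2. Dividing through by -2 gives the monic gcd y + 1.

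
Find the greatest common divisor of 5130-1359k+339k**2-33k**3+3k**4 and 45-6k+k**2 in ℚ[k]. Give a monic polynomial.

45-6k+k**2

By polynomial division,
  3k**4-33k**3+339k**2-1359k+5130 = (3k**2-15k+114)(k**2-6k+45) + (0)
The last nonzero remainder k**2-6k+45 is already monic.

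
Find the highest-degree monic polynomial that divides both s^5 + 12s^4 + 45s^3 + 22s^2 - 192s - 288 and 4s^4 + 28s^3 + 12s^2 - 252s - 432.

s^3 + 10s^2 + 33s + 36

Repeated division with remainder:
  s^5 + 12s^4 + 45s^3 + 22s^2 - 192s - 288 = ((1/4)s + 5/4)(4s^4 + 28s^3 + 12s^2 - 252s - 432) + (7s^3 + 70s^2 + 231s + 252)
  4s^4 + 28s^3 + 12s^2 - 252s - 432 = ((4/7)s - 12/7)(7s^3 + 70s^2 + 231s + 252) + (0)
Last nonzero remainder: 7s^3 + 70s^2 + 231s + 252. Dividing through by 7 gives the monic gcd s^3 + 10s^2 + 33s + 36.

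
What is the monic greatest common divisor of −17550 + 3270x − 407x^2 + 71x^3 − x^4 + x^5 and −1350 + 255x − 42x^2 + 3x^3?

45 − 4x + x^2

Repeated division with remainder:
  x^5 − x^4 + 71x^3 − 407x^2 + 3270x − 17550 = ((1/3)x^2 + (13/3)x + 56)(3x^3 − 42x^2 + 255x − 1350) + (1290x^2 − 5160x + 58050)
  3x^3 − 42x^2 + 255x − 1350 = ((1/430)x − 1/43)(1290x^2 − 5160x + 58050) + (0)
Last nonzero remainder: 1290x^2 − 5160x + 58050. Dividing through by 1290 gives the monic gcd x^2 − 4x + 45.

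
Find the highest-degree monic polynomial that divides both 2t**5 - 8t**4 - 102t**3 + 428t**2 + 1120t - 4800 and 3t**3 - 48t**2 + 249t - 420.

t**2 - 9t + 20

By polynomial division,
  2t**5 - 8t**4 - 102t**3 + 428t**2 + 1120t - 4800 = ((2/3)t**2 + 8t + 116/3)(3t**3 - 48t**2 + 249t - 420) + (572t**2 - 5148t + 11440)
  3t**3 - 48t**2 + 249t - 420 = ((3/572)t - 21/572)(572t**2 - 5148t + 11440) + (0)
Last nonzero remainder: 572t**2 - 5148t + 11440. Dividing through by 572 gives the monic gcd t**2 - 9t + 20.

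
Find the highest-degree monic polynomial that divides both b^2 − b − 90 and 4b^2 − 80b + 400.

b − 10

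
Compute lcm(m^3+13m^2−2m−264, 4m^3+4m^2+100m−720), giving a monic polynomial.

Repeated division with remainder:
  m^3+13m^2−2m−264 = (1/4)(4m^3+4m^2+100m−720) + (12m^2−27m−84)
  4m^3+4m^2+100m−720 = ((1/3)m+13/12)(12m^2−27m−84) + ((629/4)m−629)
  12m^2−27m−84 = ((48/629)m+84/629)((629/4)m−629) + (0)
Last nonzero remainder: (629/4)m−629. Dividing through by 629/4 gives the monic gcd m−4.
Then lcm(f, g) = f·g / gcd(f, g); expanding and making the result monic gives the answer.

m^5+18m^4+108m^3+311m^2−1410m−11880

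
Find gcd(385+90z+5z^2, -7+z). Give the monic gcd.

1

By polynomial division,
  5z^2+90z+385 = (5z+125)(z-7) + (1260)
  z-7 = ((1/1260)z-1/180)(1260) + (0)
The last nonzero remainder is the constant 1260, so the polynomials are coprime and gcd = 1.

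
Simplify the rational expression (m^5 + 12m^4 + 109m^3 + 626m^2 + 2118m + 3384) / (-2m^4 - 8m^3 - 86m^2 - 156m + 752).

Repeated division with remainder:
  m^5 + 12m^4 + 109m^3 + 626m^2 + 2118m + 3384 = (-(1/2)m - 4)(-2m^4 - 8m^3 - 86m^2 - 156m + 752) + (34m^3 + 204m^2 + 1870m + 6392)
  -2m^4 - 8m^3 - 86m^2 - 156m + 752 = (-(1/17)m + 2/17)(34m^3 + 204m^2 + 1870m + 6392) + (0)
Last nonzero remainder: 34m^3 + 204m^2 + 1870m + 6392. Dividing through by 34 gives the monic gcd m^3 + 6m^2 + 55m + 188.
Cancel m^3 + 6m^2 + 55m + 188 from numerator and denominator to get the reduced form.

(-m^2 - 6m - 18)/(2m - 4)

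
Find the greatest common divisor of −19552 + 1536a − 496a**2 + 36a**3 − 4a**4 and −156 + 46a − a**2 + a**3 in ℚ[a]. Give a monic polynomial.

52 + 2a + a**2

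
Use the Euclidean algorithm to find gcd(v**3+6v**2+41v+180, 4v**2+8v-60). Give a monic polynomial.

Euclidean algorithm in ℚ[v]:
  v**3+6v**2+41v+180 = ((1/4)v+1)(4v**2+8v-60) + (48v+240)
  4v**2+8v-60 = ((1/12)v-1/4)(48v+240) + (0)
Last nonzero remainder: 48v+240. Dividing through by 48 gives the monic gcd v+5.

v+5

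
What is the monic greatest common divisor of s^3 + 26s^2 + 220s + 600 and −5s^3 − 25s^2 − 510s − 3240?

Euclidean algorithm in ℚ[s]:
  s^3 + 26s^2 + 220s + 600 = (−1/5)(−5s^3 − 25s^2 − 510s − 3240) + (21s^2 + 118s − 48)
  −5s^3 − 25s^2 − 510s − 3240 = (−(5/21)s + 65/441)(21s^2 + 118s − 48) + (−(237620/441)s − 475240/147)
  21s^2 + 118s − 48 = (−(9261/237620)s + 882/59405)(−(237620/441)s − 475240/147) + (0)
Last nonzero remainder: −(237620/441)s − 475240/147. Dividing through by −237620/441 gives the monic gcd s + 6.

s + 6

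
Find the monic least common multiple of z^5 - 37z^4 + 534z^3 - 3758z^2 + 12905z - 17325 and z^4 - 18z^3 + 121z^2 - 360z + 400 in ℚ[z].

Repeated division with remainder:
  z^5 - 37z^4 + 534z^3 - 3758z^2 + 12905z - 17325 = (z - 19)(z^4 - 18z^3 + 121z^2 - 360z + 400) + (71z^3 - 1099z^2 + 5665z - 9725)
  z^4 - 18z^3 + 121z^2 - 360z + 400 = ((1/71)z - 179/5041)(71z^3 - 1099z^2 + 5665z - 9725) + ((11025/5041)z^2 - (110250/5041)z + 275625/5041)
  71z^3 - 1099z^2 + 5665z - 9725 = ((357911/11025)z - 1960949/11025)((11025/5041)z^2 - (110250/5041)z + 275625/5041) + (0)
Last nonzero remainder: (11025/5041)z^2 - (110250/5041)z + 275625/5041. Dividing through by 11025/5041 gives the monic gcd z^2 - 10z + 25.
Then lcm(f, g) = f·g / gcd(f, g); expanding and making the result monic gives the answer.

z^7 - 45z^6 + 846z^5 - 8622z^4 + 51513z^3 - 180693z^2 + 345080z - 277200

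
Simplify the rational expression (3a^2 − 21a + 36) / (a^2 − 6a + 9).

(3a − 12)/(a − 3)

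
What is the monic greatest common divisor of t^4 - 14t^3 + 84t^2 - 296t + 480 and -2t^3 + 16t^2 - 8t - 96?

Repeated division with remainder:
  t^4 - 14t^3 + 84t^2 - 296t + 480 = (-(1/2)t + 3)(-2t^3 + 16t^2 - 8t - 96) + (32t^2 - 320t + 768)
  -2t^3 + 16t^2 - 8t - 96 = (-(1/16)t - 1/8)(32t^2 - 320t + 768) + (0)
Last nonzero remainder: 32t^2 - 320t + 768. Dividing through by 32 gives the monic gcd t^2 - 10t + 24.

t^2 - 10t + 24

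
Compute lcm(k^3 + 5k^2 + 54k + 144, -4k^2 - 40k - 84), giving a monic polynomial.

Repeated division with remainder:
  k^3 + 5k^2 + 54k + 144 = (-(1/4)k + 5/4)(-4k^2 - 40k - 84) + (83k + 249)
  -4k^2 - 40k - 84 = (-(4/83)k - 28/83)(83k + 249) + (0)
Last nonzero remainder: 83k + 249. Dividing through by 83 gives the monic gcd k + 3.
Then lcm(f, g) = f·g / gcd(f, g); expanding and making the result monic gives the answer.

k^4 + 12k^3 + 89k^2 + 522k + 1008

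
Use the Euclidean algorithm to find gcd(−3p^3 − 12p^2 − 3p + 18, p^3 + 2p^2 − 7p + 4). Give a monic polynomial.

Repeated division with remainder:
  −3p^3 − 12p^2 − 3p + 18 = (−3)(p^3 + 2p^2 − 7p + 4) + (−6p^2 − 24p + 30)
  p^3 + 2p^2 − 7p + 4 = (−(1/6)p + 1/3)(−6p^2 − 24p + 30) + (6p − 6)
  −6p^2 − 24p + 30 = (−p − 5)(6p − 6) + (0)
Last nonzero remainder: 6p − 6. Dividing through by 6 gives the monic gcd p − 1.

p − 1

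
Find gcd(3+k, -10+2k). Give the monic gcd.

1

Repeated division with remainder:
  k+3 = (1/2)(2k-10) + (8)
  2k-10 = ((1/4)k-5/4)(8) + (0)
The last nonzero remainder is the constant 8, so the polynomials are coprime and gcd = 1.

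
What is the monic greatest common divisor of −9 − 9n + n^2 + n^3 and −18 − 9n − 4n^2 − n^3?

3 + n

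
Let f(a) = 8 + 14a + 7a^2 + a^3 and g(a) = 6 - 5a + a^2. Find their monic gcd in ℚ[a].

1

By polynomial division,
  a^3 + 7a^2 + 14a + 8 = (a + 12)(a^2 - 5a + 6) + (68a - 64)
  a^2 - 5a + 6 = ((1/68)a - 69/1156)(68a - 64) + (630/289)
  68a - 64 = ((9826/315)a - 9248/315)(630/289) + (0)
The last nonzero remainder is the constant 630/289, so the polynomials are coprime and gcd = 1.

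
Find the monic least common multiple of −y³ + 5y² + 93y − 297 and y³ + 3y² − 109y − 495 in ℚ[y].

By polynomial division,
  −y³ + 5y² + 93y − 297 = (−1)(y³ + 3y² − 109y − 495) + (8y² − 16y − 792)
  y³ + 3y² − 109y − 495 = ((1/8)y + 5/8)(8y² − 16y − 792) + (0)
Last nonzero remainder: 8y² − 16y − 792. Dividing through by 8 gives the monic gcd y² − 2y − 99.
Then lcm(f, g) = f·g / gcd(f, g); expanding and making the result monic gives the answer.

y⁴ − 118y² − 168y + 1485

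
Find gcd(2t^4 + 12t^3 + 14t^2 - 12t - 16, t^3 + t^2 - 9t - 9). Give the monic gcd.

t + 1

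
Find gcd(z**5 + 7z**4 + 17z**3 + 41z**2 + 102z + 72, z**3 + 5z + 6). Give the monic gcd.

Euclidean algorithm in ℚ[z]:
  z**5 + 7z**4 + 17z**3 + 41z**2 + 102z + 72 = (z**2 + 7z + 12)(z**3 + 5z + 6) + (0)
The last nonzero remainder z**3 + 5z + 6 is already monic.

z**3 + 5z + 6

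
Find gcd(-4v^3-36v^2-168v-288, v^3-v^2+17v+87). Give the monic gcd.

By polynomial division,
  -4v^3-36v^2-168v-288 = (-4)(v^3-v^2+17v+87) + (-40v^2-100v+60)
  v^3-v^2+17v+87 = (-(1/40)v+7/80)(-40v^2-100v+60) + ((109/4)v+327/4)
  -40v^2-100v+60 = (-(160/109)v+80/109)((109/4)v+327/4) + (0)
Last nonzero remainder: (109/4)v+327/4. Dividing through by 109/4 gives the monic gcd v+3.

v+3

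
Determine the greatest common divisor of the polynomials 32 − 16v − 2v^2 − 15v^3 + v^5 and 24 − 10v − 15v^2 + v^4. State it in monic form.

4 − 5v + v^2

By polynomial division,
  v^5 − 15v^3 − 2v^2 − 16v + 32 = (v)(v^4 − 15v^2 − 10v + 24) + (8v^2 − 40v + 32)
  v^4 − 15v^2 − 10v + 24 = ((1/8)v^2 + (5/8)v + 3/4)(8v^2 − 40v + 32) + (0)
Last nonzero remainder: 8v^2 − 40v + 32. Dividing through by 8 gives the monic gcd v^2 − 5v + 4.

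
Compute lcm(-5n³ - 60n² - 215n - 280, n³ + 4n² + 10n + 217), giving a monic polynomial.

Repeated division with remainder:
  -5n³ - 60n² - 215n - 280 = (-5)(n³ + 4n² + 10n + 217) + (-40n² - 165n + 805)
  n³ + 4n² + 10n + 217 = (-(1/40)n + 1/320)(-40n² - 165n + 805) + ((1961/64)n + 13727/64)
  -40n² - 165n + 805 = (-(2560/1961)n + 7360/1961)((1961/64)n + 13727/64) + (0)
Last nonzero remainder: (1961/64)n + 13727/64. Dividing through by 1961/64 gives the monic gcd n + 7.
Then lcm(f, g) = f·g / gcd(f, g); expanding and making the result monic gives the answer.

n⁵ + 9n⁴ + 38n³ + 299n² + 1165n + 1736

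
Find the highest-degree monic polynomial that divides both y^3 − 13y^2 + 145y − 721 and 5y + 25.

1

Apply the Euclidean algorithm:
  y^3 − 13y^2 + 145y − 721 = ((1/5)y^2 − (18/5)y + 47)(5y + 25) + (−1896)
  5y + 25 = (−(5/1896)y − 25/1896)(−1896) + (0)
The last nonzero remainder is the constant −1896, so the polynomials are coprime and gcd = 1.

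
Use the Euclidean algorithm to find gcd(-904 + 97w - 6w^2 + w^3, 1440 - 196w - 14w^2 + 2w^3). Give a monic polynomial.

-8 + w

By polynomial division,
  w^3 - 6w^2 + 97w - 904 = (1/2)(2w^3 - 14w^2 - 196w + 1440) + (w^2 + 195w - 1624)
  2w^3 - 14w^2 - 196w + 1440 = (2w - 404)(w^2 + 195w - 1624) + (81832w - 654656)
  w^2 + 195w - 1624 = ((1/81832)w + 203/81832)(81832w - 654656) + (0)
Last nonzero remainder: 81832w - 654656. Dividing through by 81832 gives the monic gcd w - 8.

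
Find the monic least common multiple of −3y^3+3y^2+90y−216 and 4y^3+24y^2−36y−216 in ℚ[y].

y^4+2y^3−33y^2−18y+216

Apply the Euclidean algorithm:
  −3y^3+3y^2+90y−216 = (−3/4)(4y^3+24y^2−36y−216) + (21y^2+63y−378)
  4y^3+24y^2−36y−216 = ((4/21)y+4/7)(21y^2+63y−378) + (0)
Last nonzero remainder: 21y^2+63y−378. Dividing through by 21 gives the monic gcd y^2+3y−18.
Then lcm(f, g) = f·g / gcd(f, g); expanding and making the result monic gives the answer.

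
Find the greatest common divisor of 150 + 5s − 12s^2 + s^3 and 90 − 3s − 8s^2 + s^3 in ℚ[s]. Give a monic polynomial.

Euclidean algorithm in ℚ[s]:
  s^3 − 12s^2 + 5s + 150 = (s^3 − 8s^2 − 3s + 90) + (−4s^2 + 8s + 60)
  s^3 − 8s^2 − 3s + 90 = (−(1/4)s + 3/2)(−4s^2 + 8s + 60) + (0)
Last nonzero remainder: −4s^2 + 8s + 60. Dividing through by −4 gives the monic gcd s^2 − 2s − 15.

−15 − 2s + s^2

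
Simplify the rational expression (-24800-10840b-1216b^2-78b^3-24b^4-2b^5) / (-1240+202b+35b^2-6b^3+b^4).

Repeated division with remainder:
  -2b^5-24b^4-78b^3-1216b^2-10840b-24800 = (-2b-36)(b^4-6b^3+35b^2+202b-1240) + (-224b^3+448b^2-6048b-69440)
  b^4-6b^3+35b^2+202b-1240 = (-(1/224)b+1/56)(-224b^3+448b^2-6048b-69440) + (0)
Last nonzero remainder: -224b^3+448b^2-6048b-69440. Dividing through by -224 gives the monic gcd b^3-2b^2+27b+310.
Cancel b^3-2b^2+27b+310 from numerator and denominator to get the reduced form.

(-80-28b-2b^2)/(-4+b)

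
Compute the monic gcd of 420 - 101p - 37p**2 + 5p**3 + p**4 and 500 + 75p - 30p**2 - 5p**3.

Apply the Euclidean algorithm:
  p**4 + 5p**3 - 37p**2 - 101p + 420 = (-(1/5)p + 1/5)(-5p**3 - 30p**2 + 75p + 500) + (-16p**2 - 16p + 320)
  -5p**3 - 30p**2 + 75p + 500 = ((5/16)p + 25/16)(-16p**2 - 16p + 320) + (0)
Last nonzero remainder: -16p**2 - 16p + 320. Dividing through by -16 gives the monic gcd p**2 + p - 20.

-20 + p + p**2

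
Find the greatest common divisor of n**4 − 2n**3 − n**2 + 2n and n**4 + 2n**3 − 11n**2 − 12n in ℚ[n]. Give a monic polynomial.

n**2 + n

By polynomial division,
  n**4 − 2n**3 − n**2 + 2n = (n**4 + 2n**3 − 11n**2 − 12n) + (−4n**3 + 10n**2 + 14n)
  n**4 + 2n**3 − 11n**2 − 12n = (−(1/4)n − 9/8)(−4n**3 + 10n**2 + 14n) + ((15/4)n**2 + (15/4)n)
  −4n**3 + 10n**2 + 14n = (−(16/15)n + 56/15)((15/4)n**2 + (15/4)n) + (0)
Last nonzero remainder: (15/4)n**2 + (15/4)n. Dividing through by 15/4 gives the monic gcd n**2 + n.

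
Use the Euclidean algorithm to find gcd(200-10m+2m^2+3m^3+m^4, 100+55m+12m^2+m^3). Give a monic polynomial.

20+7m+m^2

Euclidean algorithm in ℚ[m]:
  m^4+3m^3+2m^2-10m+200 = (m-9)(m^3+12m^2+55m+100) + (55m^2+385m+1100)
  m^3+12m^2+55m+100 = ((1/55)m+1/11)(55m^2+385m+1100) + (0)
Last nonzero remainder: 55m^2+385m+1100. Dividing through by 55 gives the monic gcd m^2+7m+20.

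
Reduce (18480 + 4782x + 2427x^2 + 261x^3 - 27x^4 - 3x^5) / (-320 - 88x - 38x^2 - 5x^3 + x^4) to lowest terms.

(-231 - 54x - 3x^2)/(4 + x)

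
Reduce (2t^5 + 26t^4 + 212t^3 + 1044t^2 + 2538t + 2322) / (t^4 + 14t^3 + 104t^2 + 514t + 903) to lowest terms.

Euclidean algorithm in ℚ[t]:
  2t^5 + 26t^4 + 212t^3 + 1044t^2 + 2538t + 2322 = (2t - 2)(t^4 + 14t^3 + 104t^2 + 514t + 903) + (32t^3 + 224t^2 + 1760t + 4128)
  t^4 + 14t^3 + 104t^2 + 514t + 903 = ((1/32)t + 7/32)(32t^3 + 224t^2 + 1760t + 4128) + (0)
Last nonzero remainder: 32t^3 + 224t^2 + 1760t + 4128. Dividing through by 32 gives the monic gcd t^3 + 7t^2 + 55t + 129.
Cancel t^3 + 7t^2 + 55t + 129 from numerator and denominator to get the reduced form.

(2t^2 + 12t + 18)/(t + 7)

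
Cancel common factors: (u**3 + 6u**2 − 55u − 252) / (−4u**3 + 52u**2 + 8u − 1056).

By polynomial division,
  u**3 + 6u**2 − 55u − 252 = (−1/4)(−4u**3 + 52u**2 + 8u − 1056) + (19u**2 − 53u − 516)
  −4u**3 + 52u**2 + 8u − 1056 = (−(4/19)u + 776/361)(19u**2 − 53u − 516) + ((4800/361)u + 19200/361)
  19u**2 − 53u − 516 = ((6859/4800)u − 15523/1600)((4800/361)u + 19200/361) + (0)
Last nonzero remainder: (4800/361)u + 19200/361. Dividing through by 4800/361 gives the monic gcd u + 4.
Cancel u + 4 from numerator and denominator to get the reduced form.

(−u**2 − 2u + 63)/(4u**2 − 68u + 264)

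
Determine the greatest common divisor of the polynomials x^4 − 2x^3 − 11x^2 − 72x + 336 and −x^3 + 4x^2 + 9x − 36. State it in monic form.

Repeated division with remainder:
  x^4 − 2x^3 − 11x^2 − 72x + 336 = (−x − 2)(−x^3 + 4x^2 + 9x − 36) + (6x^2 − 90x + 264)
  −x^3 + 4x^2 + 9x − 36 = (−(1/6)x − 11/6)(6x^2 − 90x + 264) + (−112x + 448)
  6x^2 − 90x + 264 = (−(3/56)x + 33/56)(−112x + 448) + (0)
Last nonzero remainder: −112x + 448. Dividing through by −112 gives the monic gcd x − 4.

x − 4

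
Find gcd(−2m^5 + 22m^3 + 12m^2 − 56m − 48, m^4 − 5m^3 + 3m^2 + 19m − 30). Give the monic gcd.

m^2 − m − 6

By polynomial division,
  −2m^5 + 22m^3 + 12m^2 − 56m − 48 = (−2m − 10)(m^4 − 5m^3 + 3m^2 + 19m − 30) + (−22m^3 + 80m^2 + 74m − 348)
  m^4 − 5m^3 + 3m^2 + 19m − 30 = (−(1/22)m + 15/242)(−22m^3 + 80m^2 + 74m − 348) + ((170/121)m^2 − (170/121)m − 1020/121)
  −22m^3 + 80m^2 + 74m − 348 = (−(1331/85)m + 3509/85)((170/121)m^2 − (170/121)m − 1020/121) + (0)
Last nonzero remainder: (170/121)m^2 − (170/121)m − 1020/121. Dividing through by 170/121 gives the monic gcd m^2 − m − 6.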